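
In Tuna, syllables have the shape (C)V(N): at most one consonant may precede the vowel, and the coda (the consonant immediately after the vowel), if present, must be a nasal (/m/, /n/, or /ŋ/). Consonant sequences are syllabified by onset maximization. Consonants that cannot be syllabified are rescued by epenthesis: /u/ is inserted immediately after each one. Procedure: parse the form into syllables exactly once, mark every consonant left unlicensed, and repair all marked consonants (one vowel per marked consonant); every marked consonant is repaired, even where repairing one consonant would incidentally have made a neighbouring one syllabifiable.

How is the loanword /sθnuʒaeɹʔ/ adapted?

suθunuʒaeɹuʔu

The consonants /s/, /θ/, /ɹ/, /ʔ/ cannot be parsed into a legal (C)V(N) syllable (only a nasal (/m/, /n/, or /ŋ/) is licensed in coda position; onsets are limited to one consonant).
Epenthesis after each stranded consonant: /s/ → /su/, /θ/ → /θu/, /ɹ/ → /ɹu/, /ʔ/ → /ʔu/.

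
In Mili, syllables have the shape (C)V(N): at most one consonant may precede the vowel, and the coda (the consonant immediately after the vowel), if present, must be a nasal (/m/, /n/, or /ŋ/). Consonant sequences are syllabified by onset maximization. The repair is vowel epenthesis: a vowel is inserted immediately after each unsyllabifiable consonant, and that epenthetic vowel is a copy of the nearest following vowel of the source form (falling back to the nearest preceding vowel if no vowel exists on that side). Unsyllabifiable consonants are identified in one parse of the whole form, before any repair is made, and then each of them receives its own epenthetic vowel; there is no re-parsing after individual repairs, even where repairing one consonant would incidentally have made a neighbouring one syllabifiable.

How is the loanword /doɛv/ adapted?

doɛvɛ

Under (C)V(N), the unsyllabifiable consonants are /v/ (only a nasal (/m/, /n/, or /ŋ/) is licensed in coda position; onsets are limited to one consonant).
Epenthesis after each stranded consonant: /v/ → /vɛ/.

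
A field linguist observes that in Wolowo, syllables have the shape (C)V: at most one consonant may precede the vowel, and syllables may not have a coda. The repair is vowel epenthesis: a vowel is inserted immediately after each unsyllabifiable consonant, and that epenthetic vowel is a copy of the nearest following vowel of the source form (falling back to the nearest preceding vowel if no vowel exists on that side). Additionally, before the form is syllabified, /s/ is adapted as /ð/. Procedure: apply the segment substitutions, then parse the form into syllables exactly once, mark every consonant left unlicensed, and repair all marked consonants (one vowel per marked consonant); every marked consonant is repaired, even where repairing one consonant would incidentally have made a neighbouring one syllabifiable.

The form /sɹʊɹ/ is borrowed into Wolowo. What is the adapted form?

ðʊɹʊɹʊ

Substitution: /s/ → /ð/, giving /ðɹʊɹ/.
Under (C)V, the unsyllabifiable consonants are /ð/, /ɹ/ (no codas are permitted; onsets are limited to one consonant).
Inserting the epenthetic vowel yields /ð/ → /ðʊ/, /ɹ/ → /ɹʊ/.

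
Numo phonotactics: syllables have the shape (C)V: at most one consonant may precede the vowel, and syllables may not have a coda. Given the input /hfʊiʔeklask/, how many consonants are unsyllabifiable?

4

The consonants /h/, /k/, /s/, /k/ cannot be parsed into a legal (C)V syllable (no codas are permitted; onsets are limited to one consonant).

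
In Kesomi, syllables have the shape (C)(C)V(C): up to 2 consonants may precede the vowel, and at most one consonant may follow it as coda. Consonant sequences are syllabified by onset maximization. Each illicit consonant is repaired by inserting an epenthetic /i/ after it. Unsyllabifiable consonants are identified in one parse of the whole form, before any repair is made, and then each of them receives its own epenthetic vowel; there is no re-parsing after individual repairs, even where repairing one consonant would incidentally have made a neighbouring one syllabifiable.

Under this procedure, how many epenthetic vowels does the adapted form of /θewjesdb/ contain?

The unsyllabifiable consonants are /d/, /b/; each receives one epenthetic vowel.

2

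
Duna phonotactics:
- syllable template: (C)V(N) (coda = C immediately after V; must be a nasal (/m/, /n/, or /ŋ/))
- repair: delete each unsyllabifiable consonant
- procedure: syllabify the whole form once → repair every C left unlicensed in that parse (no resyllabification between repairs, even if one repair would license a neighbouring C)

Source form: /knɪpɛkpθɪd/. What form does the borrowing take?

nɪpɛθɪ

The consonants /k/, /k/, /p/, /d/ cannot be parsed into a legal (C)V(N) syllable (only a nasal (/m/, /n/, or /ŋ/) is licensed in coda position; onsets are limited to one consonant).
Deleting the stranded consonants removes /k/, /k/, /p/, /d/.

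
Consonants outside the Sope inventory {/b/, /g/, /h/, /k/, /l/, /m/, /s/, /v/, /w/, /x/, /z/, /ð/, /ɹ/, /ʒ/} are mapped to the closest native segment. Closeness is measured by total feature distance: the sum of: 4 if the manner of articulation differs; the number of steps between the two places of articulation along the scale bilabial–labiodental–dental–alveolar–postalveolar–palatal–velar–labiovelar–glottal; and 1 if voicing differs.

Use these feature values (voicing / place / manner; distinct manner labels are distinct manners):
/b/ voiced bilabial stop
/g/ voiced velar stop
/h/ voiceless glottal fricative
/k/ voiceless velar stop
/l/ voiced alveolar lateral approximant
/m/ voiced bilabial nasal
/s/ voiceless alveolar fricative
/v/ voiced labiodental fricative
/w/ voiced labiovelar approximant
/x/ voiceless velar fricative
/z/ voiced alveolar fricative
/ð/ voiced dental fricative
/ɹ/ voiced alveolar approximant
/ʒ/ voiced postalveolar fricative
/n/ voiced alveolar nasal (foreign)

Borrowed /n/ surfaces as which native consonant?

/m/ is closest: same manner (nasal), place distance 3 (alveolar→bilabial), same voicing; total 3. Next closest is /l/ at distance 4.

m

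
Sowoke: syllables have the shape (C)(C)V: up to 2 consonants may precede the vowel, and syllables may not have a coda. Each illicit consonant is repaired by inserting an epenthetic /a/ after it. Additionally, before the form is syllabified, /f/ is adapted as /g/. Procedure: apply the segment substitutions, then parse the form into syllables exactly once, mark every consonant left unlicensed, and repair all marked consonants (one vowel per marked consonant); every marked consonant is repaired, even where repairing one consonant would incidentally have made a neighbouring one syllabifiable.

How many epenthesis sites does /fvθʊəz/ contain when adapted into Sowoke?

2

After substitution the input is /gvθʊəz/.
The unsyllabifiable consonants are /g/, /z/; each receives one epenthetic vowel.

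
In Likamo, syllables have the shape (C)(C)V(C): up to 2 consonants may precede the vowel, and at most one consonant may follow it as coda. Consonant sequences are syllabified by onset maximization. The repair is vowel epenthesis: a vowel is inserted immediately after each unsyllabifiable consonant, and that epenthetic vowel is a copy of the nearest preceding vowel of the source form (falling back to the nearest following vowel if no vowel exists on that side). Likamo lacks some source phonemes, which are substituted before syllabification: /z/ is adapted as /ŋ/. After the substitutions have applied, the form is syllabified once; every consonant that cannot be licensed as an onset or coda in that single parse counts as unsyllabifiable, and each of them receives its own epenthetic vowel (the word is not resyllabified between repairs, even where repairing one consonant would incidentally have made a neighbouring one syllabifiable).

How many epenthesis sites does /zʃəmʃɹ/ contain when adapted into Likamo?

After substitution the input is /ŋʃəmʃɹ/.
The unsyllabifiable consonants are /ʃ/, /ɹ/; each receives one epenthetic vowel.

2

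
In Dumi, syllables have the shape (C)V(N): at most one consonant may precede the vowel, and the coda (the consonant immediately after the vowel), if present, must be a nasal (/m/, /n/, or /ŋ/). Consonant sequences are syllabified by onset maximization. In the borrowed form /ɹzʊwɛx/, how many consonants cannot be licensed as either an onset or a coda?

Under (C)V(N), the unsyllabifiable consonants are /ɹ/, /x/ (only a nasal (/m/, /n/, or /ŋ/) is licensed in coda position; onsets are limited to one consonant).

2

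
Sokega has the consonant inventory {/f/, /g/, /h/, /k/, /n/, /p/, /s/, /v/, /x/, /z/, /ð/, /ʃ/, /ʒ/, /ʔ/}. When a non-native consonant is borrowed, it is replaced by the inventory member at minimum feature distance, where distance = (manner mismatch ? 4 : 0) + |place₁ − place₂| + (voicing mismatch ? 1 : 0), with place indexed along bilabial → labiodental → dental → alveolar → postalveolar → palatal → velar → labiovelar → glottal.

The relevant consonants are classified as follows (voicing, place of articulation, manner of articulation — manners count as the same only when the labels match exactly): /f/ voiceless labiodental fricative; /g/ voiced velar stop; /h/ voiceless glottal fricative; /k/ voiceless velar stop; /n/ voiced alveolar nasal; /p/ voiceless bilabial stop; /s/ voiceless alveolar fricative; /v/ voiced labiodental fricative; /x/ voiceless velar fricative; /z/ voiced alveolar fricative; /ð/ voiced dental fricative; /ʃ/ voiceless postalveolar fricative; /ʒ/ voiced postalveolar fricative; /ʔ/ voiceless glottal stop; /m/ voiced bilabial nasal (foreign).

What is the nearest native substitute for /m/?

/n/ is closest: same manner (nasal), place distance 3 (bilabial→alveolar), same voicing; total 3. Next closest is /p/ at distance 5.

n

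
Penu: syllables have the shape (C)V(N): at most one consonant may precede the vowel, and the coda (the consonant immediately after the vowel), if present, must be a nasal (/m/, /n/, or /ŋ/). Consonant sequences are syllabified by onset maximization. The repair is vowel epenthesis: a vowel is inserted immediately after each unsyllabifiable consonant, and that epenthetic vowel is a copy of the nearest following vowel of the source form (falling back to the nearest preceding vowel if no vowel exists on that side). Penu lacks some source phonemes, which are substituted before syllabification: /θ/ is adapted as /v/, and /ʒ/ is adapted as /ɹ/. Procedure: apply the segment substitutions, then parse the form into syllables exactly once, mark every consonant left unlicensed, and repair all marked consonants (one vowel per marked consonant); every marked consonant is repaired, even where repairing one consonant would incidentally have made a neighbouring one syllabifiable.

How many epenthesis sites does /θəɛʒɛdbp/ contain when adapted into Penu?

After substitution the input is /vəɛɹɛdbp/.
The unsyllabifiable consonants are /d/, /b/, /p/; each receives one epenthetic vowel.

3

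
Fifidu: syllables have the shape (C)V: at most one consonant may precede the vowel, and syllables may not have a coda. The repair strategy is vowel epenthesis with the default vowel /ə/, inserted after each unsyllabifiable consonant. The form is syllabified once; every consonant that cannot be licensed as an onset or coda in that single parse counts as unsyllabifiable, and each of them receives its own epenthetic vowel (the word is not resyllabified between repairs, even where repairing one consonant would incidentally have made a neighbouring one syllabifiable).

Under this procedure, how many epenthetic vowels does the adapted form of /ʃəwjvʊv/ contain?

The unsyllabifiable consonants are /w/, /j/, /v/; each receives one epenthetic vowel.

3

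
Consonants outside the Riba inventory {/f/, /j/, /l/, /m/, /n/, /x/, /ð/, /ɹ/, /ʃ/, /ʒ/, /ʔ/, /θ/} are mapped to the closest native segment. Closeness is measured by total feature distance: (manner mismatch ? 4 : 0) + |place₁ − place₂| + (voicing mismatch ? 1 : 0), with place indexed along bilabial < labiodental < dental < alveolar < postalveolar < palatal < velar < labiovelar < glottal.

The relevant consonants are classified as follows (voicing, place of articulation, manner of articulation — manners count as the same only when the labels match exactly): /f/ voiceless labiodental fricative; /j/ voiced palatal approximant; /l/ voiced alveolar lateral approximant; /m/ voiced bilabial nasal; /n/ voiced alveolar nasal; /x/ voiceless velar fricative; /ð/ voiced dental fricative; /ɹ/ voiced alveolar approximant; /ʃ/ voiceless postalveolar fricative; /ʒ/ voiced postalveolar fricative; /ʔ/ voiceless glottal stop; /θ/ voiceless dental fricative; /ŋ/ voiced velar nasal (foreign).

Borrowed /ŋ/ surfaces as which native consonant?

n

/n/ is closest: same manner (nasal), place distance 3 (velar→alveolar), same voicing; total 3. Next closest is /j/ at distance 5.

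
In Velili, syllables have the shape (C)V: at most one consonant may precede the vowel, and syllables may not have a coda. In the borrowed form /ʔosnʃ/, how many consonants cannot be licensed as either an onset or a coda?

Under (C)V, the unsyllabifiable consonants are /s/, /n/, /ʃ/ (no codas are permitted; onsets are limited to one consonant).

3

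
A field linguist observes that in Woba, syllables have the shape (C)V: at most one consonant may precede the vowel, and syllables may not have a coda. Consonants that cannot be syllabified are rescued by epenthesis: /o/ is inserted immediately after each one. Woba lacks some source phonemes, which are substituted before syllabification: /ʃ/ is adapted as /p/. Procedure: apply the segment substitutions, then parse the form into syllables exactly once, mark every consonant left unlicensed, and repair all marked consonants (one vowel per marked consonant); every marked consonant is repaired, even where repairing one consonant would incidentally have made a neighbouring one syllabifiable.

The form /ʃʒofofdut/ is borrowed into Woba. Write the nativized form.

Substitution: /ʃ/ → /p/, giving /pʒofofdut/.
The consonants /p/, /f/, /t/ cannot be parsed into a legal (C)V syllable (no codas are permitted; onsets are limited to one consonant).
Epenthesis after each stranded consonant: /p/ → /po/, /f/ → /fo/, /t/ → /to/.

poʒofofoduto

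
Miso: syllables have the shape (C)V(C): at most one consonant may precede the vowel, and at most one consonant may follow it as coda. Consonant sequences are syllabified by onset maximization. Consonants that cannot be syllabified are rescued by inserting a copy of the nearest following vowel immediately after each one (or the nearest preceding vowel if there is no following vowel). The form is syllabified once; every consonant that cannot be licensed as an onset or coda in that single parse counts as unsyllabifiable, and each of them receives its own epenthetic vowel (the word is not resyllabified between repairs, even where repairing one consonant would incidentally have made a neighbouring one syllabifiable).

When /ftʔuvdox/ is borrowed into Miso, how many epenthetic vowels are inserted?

2

The unsyllabifiable consonants are /f/, /t/; each receives one epenthetic vowel.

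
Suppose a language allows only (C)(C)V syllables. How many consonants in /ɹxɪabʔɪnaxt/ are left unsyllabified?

2

The consonants /x/, /t/ cannot be parsed into a legal (C)(C)V syllable (no codas are permitted; onsets may contain at most 2 consonants).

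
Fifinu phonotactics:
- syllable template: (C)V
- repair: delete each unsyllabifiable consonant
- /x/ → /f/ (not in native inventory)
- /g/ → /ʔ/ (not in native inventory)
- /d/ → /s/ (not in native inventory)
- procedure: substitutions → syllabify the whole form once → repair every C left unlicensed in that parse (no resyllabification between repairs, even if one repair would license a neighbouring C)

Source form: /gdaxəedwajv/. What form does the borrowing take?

Substitution: /g/ → /ʔ/, /d/ → /s/, /x/ → /f/, giving /ʔsafəeswajv/.
The consonants /ʔ/, /s/, /j/, /v/ cannot be parsed into a legal (C)V syllable (no codas are permitted; onsets are limited to one consonant).
Deletion applies to /ʔ/, /s/, /j/, /v/.

safəewa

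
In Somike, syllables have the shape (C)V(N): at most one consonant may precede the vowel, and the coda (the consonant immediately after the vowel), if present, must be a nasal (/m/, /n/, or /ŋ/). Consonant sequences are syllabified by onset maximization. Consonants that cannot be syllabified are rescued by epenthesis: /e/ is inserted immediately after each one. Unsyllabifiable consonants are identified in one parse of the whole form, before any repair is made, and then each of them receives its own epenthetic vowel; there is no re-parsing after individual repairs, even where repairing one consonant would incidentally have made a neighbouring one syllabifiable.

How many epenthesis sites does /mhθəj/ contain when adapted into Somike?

The unsyllabifiable consonants are /m/, /h/, /j/; each receives one epenthetic vowel.

3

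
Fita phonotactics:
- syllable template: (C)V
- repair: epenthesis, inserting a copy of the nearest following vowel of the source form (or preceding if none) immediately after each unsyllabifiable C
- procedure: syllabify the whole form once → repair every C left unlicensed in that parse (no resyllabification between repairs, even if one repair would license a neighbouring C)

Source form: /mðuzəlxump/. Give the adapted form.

muðuzəluxumupu

Syllabifying with onset maximization leaves /m/, /l/, /m/, /p/ stranded (no codas are permitted; onsets are limited to one consonant).
Epenthesis after each stranded consonant: /m/ → /mu/, /l/ → /lu/, /m/ → /mu/, /p/ → /pu/.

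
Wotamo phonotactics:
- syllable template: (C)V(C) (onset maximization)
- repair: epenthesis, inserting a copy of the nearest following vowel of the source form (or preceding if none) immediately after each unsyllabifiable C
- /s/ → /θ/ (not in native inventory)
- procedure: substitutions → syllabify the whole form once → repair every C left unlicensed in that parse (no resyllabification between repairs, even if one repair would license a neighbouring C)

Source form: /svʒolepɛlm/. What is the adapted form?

θovoʒolepɛlmɛ

Substitution: /s/ → /θ/, giving /θvʒolepɛlm/.
Under (C)V(C), the unsyllabifiable consonants are /θ/, /v/, /m/ (at most one coda consonant is licensed; onsets are limited to one consonant).
Epenthesis after each stranded consonant: /θ/ → /θo/, /v/ → /vo/, /m/ → /mɛ/.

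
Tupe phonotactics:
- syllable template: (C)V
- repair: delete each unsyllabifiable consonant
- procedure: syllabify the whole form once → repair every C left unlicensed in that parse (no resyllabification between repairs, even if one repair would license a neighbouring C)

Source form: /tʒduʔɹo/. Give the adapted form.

duɹo

The consonants /t/, /ʒ/, /ʔ/ cannot be parsed into a legal (C)V syllable (no codas are permitted; onsets are limited to one consonant).
Deletion applies to /t/, /ʒ/, /ʔ/.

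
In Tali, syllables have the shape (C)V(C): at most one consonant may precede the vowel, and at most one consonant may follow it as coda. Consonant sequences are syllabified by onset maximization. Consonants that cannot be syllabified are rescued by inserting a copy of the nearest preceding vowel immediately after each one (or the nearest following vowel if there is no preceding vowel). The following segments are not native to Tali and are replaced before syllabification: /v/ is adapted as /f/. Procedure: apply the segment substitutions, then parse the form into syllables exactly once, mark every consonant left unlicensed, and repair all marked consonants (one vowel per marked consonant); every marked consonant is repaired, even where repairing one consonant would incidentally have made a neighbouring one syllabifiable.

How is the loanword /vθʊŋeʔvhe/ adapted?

fʊθʊŋeʔfehe

Substitution: /v/ → /f/, giving /fθʊŋeʔfhe/.
The consonants /f/, /f/ cannot be parsed into a legal (C)V(C) syllable (at most one coda consonant is licensed; onsets are limited to one consonant).
Epenthesis after each stranded consonant: /f/ → /fʊ/, /f/ → /fe/.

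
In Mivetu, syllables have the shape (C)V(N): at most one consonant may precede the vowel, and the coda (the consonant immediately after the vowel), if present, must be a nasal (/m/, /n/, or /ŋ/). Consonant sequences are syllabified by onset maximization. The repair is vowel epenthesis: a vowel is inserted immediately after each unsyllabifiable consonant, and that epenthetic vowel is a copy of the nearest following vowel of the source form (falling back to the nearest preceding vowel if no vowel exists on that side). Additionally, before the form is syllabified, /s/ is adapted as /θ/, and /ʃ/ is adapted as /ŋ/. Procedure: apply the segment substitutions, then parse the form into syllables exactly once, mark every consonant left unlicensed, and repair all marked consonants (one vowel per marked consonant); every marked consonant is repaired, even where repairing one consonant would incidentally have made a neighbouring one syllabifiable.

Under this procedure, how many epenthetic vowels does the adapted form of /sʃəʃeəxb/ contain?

3

After substitution the input is /θŋəŋeəxb/.
The unsyllabifiable consonants are /θ/, /x/, /b/; each receives one epenthetic vowel.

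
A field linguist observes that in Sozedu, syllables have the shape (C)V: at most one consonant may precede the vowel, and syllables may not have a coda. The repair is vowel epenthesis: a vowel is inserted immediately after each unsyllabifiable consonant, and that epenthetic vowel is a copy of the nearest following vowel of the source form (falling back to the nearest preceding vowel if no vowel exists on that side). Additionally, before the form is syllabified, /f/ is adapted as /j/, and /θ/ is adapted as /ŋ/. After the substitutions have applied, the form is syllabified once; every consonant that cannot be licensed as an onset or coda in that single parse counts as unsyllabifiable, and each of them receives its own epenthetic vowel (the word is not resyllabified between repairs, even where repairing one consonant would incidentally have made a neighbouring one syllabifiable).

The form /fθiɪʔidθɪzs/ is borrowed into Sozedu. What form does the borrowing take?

jiŋiɪʔidɪŋɪzɪsɪ

Substitution: /f/ → /j/, /θ/ → /ŋ/, giving /jŋiɪʔidŋɪzs/.
The consonants /j/, /d/, /z/, /s/ cannot be parsed into a legal (C)V syllable (no codas are permitted; onsets are limited to one consonant).
Each unlicensed consonant becomes the onset of a new syllable: /j/ → /ji/, /d/ → /dɪ/, /z/ → /zɪ/, /s/ → /sɪ/.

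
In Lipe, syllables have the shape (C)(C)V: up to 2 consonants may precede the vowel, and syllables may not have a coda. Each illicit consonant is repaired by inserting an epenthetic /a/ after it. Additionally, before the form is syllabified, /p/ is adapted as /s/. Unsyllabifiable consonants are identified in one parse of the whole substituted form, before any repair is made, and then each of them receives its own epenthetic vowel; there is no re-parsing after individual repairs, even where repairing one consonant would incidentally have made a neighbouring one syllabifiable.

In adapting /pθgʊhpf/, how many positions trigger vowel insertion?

After substitution the input is /sθgʊhsf/.
The unsyllabifiable consonants are /s/, /h/, /s/, /f/; each receives one epenthetic vowel.

4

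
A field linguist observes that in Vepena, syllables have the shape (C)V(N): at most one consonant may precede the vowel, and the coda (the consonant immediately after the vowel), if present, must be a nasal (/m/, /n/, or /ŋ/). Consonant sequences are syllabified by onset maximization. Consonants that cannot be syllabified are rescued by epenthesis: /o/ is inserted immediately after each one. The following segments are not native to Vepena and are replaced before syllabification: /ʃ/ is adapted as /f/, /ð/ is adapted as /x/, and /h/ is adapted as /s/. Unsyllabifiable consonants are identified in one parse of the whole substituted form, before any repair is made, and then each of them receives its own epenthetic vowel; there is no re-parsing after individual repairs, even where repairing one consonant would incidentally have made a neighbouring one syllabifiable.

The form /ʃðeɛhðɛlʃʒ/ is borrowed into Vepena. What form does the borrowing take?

Substitution: /ʃ/ → /f/, /ð/ → /x/, /h/ → /s/, giving /fxeɛsxɛlfʒ/.
Under (C)V(N), the unsyllabifiable consonants are /f/, /s/, /l/, /f/, /ʒ/ (only a nasal (/m/, /n/, or /ŋ/) is licensed in coda position; onsets are limited to one consonant).
Each unlicensed consonant becomes the onset of a new syllable: /f/ → /fo/, /s/ → /so/, /l/ → /lo/, /f/ → /fo/, /ʒ/ → /ʒo/.

foxeɛsoxɛlofoʒo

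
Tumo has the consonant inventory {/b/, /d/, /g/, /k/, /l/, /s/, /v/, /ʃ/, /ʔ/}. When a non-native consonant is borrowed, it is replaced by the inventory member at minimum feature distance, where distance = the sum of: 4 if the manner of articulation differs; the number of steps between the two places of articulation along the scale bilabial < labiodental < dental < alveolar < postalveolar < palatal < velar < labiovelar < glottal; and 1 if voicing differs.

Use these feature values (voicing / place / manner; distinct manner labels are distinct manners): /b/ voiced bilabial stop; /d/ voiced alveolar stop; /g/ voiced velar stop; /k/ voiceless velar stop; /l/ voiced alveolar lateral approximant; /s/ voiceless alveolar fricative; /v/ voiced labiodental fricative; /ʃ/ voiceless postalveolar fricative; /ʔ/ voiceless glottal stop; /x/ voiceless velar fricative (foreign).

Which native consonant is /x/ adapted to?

ʃ

/ʃ/ is closest: same manner (fricative), place distance 2 (velar→postalveolar), same voicing; total 2. Next closest is /s/ at distance 3.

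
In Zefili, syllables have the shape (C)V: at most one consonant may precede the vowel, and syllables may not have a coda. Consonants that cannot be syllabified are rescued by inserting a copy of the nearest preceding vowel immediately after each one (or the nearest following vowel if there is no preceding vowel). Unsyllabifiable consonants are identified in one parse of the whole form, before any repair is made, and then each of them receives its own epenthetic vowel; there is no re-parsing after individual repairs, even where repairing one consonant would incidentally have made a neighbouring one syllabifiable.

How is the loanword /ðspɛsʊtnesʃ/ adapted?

Syllabifying with onset maximization leaves /ð/, /s/, /t/, /s/, /ʃ/ stranded (no codas are permitted; onsets are limited to one consonant).
Each unlicensed consonant becomes the onset of a new syllable: /ð/ → /ðɛ/, /s/ → /sɛ/, /t/ → /tʊ/, /s/ → /se/, /ʃ/ → /ʃe/.

ðɛsɛpɛsʊtʊneseʃe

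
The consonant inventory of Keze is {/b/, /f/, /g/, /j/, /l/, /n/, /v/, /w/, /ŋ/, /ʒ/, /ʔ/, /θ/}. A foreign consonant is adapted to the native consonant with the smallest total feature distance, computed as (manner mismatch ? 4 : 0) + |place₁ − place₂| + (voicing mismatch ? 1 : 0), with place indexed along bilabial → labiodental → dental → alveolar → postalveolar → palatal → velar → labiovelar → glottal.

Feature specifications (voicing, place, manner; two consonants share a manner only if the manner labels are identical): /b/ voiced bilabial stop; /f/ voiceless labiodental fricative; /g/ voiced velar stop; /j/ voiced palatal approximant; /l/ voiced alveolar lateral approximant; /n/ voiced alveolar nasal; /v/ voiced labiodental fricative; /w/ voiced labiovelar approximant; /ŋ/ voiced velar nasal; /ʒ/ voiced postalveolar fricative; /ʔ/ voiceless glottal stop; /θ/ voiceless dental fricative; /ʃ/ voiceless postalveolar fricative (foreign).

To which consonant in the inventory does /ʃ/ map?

ʒ

/ʒ/ is closest: same manner (fricative), place distance 0 (postalveolar→postalveolar), voicing differs (+1); total 1. Next closest is /θ/ at distance 2.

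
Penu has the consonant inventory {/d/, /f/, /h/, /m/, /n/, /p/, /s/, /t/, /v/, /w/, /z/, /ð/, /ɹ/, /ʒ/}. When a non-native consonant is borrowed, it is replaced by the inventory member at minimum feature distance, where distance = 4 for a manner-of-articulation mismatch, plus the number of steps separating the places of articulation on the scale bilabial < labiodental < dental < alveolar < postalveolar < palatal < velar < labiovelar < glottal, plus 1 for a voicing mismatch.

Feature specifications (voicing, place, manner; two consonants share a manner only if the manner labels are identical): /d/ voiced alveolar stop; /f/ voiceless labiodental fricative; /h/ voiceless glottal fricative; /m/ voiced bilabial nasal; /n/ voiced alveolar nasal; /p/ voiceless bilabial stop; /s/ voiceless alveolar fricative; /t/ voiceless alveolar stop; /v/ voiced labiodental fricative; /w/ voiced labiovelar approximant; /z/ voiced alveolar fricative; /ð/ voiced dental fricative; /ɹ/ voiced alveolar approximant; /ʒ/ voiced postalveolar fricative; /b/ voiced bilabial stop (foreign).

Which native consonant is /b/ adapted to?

p

/p/ is closest: same manner (stop), place distance 0 (bilabial→bilabial), voicing differs (+1); total 1. Next closest is /d/ at distance 3.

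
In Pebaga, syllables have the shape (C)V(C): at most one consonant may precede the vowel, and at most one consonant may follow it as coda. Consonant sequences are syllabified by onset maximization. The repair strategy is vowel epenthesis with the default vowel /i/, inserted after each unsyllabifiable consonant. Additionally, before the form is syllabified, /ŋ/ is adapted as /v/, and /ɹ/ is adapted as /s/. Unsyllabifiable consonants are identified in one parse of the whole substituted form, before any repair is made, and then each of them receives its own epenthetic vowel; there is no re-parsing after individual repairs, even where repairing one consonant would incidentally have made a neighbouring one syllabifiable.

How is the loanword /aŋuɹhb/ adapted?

Substitution: /ŋ/ → /v/, /ɹ/ → /s/, giving /avushb/.
The consonants /h/, /b/ cannot be parsed into a legal (C)V(C) syllable (at most one coda consonant is licensed; onsets are limited to one consonant).
Inserting the epenthetic vowel yields /h/ → /hi/, /b/ → /bi/.

avushibi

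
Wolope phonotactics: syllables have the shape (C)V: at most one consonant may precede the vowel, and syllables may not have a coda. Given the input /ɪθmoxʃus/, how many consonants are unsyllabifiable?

3

Syllabifying with onset maximization leaves /θ/, /x/, /s/ stranded (no codas are permitted; onsets are limited to one consonant).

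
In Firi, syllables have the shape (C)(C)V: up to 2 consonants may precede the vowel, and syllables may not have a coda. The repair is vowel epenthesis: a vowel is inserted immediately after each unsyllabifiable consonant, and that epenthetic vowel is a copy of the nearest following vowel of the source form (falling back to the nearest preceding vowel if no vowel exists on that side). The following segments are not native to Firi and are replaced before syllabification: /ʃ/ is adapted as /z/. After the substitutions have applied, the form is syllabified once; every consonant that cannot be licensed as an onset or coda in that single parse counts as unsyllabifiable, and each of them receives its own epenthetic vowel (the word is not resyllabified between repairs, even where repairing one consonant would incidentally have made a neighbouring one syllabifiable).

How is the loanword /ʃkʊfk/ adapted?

zkʊfʊkʊ

Substitution: /ʃ/ → /z/, giving /zkʊfk/.
Syllabifying with onset maximization leaves /f/, /k/ stranded (no codas are permitted; onsets may contain at most 2 consonants).
Each unlicensed consonant becomes the onset of a new syllable: /f/ → /fʊ/, /k/ → /kʊ/.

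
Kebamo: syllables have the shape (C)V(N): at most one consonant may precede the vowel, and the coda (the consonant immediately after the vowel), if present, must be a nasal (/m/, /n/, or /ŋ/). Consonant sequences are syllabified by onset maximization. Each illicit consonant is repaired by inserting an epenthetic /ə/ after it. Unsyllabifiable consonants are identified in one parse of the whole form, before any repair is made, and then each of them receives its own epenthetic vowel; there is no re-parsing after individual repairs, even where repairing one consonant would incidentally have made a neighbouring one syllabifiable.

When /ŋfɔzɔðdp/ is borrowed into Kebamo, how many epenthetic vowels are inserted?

The unsyllabifiable consonants are /ŋ/, /ð/, /d/, /p/; each receives one epenthetic vowel.

4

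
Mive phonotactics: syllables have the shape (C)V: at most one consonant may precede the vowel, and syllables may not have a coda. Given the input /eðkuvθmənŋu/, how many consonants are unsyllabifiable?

4

Under (C)V, the unsyllabifiable consonants are /ð/, /v/, /θ/, /n/ (no codas are permitted; onsets are limited to one consonant).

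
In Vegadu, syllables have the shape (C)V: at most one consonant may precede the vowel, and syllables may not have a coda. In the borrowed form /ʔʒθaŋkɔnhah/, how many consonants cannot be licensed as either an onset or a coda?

5

Syllabifying with onset maximization leaves /ʔ/, /ʒ/, /ŋ/, /n/, /h/ stranded (no codas are permitted; onsets are limited to one consonant).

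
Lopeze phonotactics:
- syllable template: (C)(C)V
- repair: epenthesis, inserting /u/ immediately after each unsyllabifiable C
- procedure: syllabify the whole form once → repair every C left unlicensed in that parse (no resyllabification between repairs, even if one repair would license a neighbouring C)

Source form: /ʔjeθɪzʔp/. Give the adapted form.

ʔjeθɪzuʔupu

Syllabifying with onset maximization leaves /z/, /ʔ/, /p/ stranded (no codas are permitted; onsets may contain at most 2 consonants).
Epenthesis after each stranded consonant: /z/ → /zu/, /ʔ/ → /ʔu/, /p/ → /pu/.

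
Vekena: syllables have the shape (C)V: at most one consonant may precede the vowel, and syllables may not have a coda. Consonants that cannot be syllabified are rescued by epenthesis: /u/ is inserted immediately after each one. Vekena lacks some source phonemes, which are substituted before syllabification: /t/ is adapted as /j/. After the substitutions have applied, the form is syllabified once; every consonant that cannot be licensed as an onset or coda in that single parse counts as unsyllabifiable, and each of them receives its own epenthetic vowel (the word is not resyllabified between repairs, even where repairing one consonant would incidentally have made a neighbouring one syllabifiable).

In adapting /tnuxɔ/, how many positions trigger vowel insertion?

1

After substitution the input is /jnuxɔ/.
The unsyllabifiable consonants are /j/; each receives one epenthetic vowel.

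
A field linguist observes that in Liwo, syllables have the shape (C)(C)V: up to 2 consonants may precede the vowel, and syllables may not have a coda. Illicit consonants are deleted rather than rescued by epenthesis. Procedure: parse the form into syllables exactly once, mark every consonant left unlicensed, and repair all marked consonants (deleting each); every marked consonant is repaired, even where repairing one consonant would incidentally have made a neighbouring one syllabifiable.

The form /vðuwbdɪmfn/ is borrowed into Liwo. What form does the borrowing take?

vðubdɪ

Syllabifying with onset maximization leaves /w/, /m/, /f/, /n/ stranded (no codas are permitted; onsets may contain at most 2 consonants).
Deletion applies to /w/, /m/, /f/, /n/.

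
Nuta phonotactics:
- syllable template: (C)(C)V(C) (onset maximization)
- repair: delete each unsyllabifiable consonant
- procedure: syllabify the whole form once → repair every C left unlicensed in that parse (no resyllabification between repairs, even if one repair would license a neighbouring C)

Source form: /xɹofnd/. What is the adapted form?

xɹof

The consonants /n/, /d/ cannot be parsed into a legal (C)(C)V(C) syllable (at most one coda consonant is licensed; onsets may contain at most 2 consonants).
Each unlicensed consonant is deleted: /n/, /d/.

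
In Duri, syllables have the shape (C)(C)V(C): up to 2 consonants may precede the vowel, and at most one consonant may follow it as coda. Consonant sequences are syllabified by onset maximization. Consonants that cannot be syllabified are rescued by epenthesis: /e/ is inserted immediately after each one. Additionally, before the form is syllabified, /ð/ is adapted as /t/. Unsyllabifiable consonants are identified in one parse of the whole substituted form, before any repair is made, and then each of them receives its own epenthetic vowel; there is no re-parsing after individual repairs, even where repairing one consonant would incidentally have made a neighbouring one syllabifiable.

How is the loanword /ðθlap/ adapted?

Substitution: /ð/ → /t/, giving /tθlap/.
Under (C)(C)V(C), the unsyllabifiable consonants are /t/ (at most one coda consonant is licensed; onsets may contain at most 2 consonants).
Epenthesis after each stranded consonant: /t/ → /te/.

teθlap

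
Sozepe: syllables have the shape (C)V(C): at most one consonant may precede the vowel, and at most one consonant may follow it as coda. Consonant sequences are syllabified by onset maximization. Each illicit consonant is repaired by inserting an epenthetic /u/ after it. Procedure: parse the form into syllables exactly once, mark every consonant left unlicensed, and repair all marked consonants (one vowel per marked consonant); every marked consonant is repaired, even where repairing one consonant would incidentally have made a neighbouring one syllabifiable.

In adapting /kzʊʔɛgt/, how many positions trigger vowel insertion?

2

The unsyllabifiable consonants are /k/, /t/; each receives one epenthetic vowel.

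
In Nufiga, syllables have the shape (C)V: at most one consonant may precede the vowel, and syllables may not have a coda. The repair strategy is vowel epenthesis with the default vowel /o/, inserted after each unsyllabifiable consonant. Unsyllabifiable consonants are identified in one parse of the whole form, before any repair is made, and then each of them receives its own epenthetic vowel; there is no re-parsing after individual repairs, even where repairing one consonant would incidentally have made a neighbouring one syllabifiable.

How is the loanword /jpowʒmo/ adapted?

The consonants /j/, /w/, /ʒ/ cannot be parsed into a legal (C)V syllable (no codas are permitted; onsets are limited to one consonant).
Each unlicensed consonant becomes the onset of a new syllable: /j/ → /jo/, /w/ → /wo/, /ʒ/ → /ʒo/.

jopowoʒomo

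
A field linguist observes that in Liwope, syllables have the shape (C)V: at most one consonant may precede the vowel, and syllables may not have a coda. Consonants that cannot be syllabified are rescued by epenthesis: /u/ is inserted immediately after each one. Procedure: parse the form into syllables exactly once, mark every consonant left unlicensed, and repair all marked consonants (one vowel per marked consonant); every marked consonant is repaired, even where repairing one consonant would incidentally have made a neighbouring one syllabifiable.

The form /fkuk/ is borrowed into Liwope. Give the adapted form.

fukuku

The consonants /f/, /k/ cannot be parsed into a legal (C)V syllable (no codas are permitted; onsets are limited to one consonant).
Epenthesis after each stranded consonant: /f/ → /fu/, /k/ → /ku/.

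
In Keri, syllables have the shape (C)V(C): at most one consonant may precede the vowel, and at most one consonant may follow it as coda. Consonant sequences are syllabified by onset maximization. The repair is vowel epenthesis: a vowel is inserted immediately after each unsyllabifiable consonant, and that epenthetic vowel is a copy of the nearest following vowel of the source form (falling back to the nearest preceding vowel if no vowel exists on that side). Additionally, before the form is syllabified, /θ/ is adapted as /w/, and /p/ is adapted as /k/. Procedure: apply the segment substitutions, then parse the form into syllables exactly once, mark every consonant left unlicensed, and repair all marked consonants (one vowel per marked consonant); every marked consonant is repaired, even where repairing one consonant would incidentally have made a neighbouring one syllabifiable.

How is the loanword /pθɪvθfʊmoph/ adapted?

kɪwɪvwʊfʊmokho

Substitution: /p/ → /k/, /θ/ → /w/, giving /kwɪvwfʊmokh/.
Under (C)V(C), the unsyllabifiable consonants are /k/, /w/, /h/ (at most one coda consonant is licensed; onsets are limited to one consonant).
Each unlicensed consonant becomes the onset of a new syllable: /k/ → /kɪ/, /w/ → /wʊ/, /h/ → /ho/.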